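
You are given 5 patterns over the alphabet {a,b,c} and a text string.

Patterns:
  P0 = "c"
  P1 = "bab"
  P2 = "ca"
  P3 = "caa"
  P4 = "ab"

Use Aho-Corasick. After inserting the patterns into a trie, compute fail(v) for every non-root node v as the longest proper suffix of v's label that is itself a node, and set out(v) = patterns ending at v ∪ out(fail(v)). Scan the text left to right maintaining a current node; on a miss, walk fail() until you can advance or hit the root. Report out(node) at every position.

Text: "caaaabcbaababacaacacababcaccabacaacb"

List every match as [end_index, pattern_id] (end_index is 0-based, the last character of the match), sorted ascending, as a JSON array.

Build:
Trie (insert patterns):
  0='ε' goto a→7 b→2 c→1
  1='c' goto a→5  ←P0
  2='b' goto a→3
  3='ba' goto b→4
  4='bab' goto ·  ←P1
  5='ca' goto a→6  ←P2
  6='caa' goto ·  ←P3
  7='a' goto b→8
  8='ab' goto ·  ←P4

Failure links (BFS by depth):
  fail(1) 'c': from fail(0)=0 chase 'c': 0 ⇒ 0;  out={0}∪out(0)={0}
  fail(2) 'b': from fail(0)=0 chase 'b': 0 ⇒ 0;  out=∅∪out(0)=∅
  fail(7) 'a': from fail(0)=0 chase 'a': 0 ⇒ 0;  out=∅∪out(0)=∅
  fail(3) 'ba': from fail(2)=0 chase 'a': 0 ⇒ 7;  out=∅∪out(7)=∅
  fail(5) 'ca': from fail(1)=0 chase 'a': 0 ⇒ 7;  out={2}∪out(7)={2}
  fail(8) 'ab': from fail(7)=0 chase 'b': 0 ⇒ 2;  out={4}∪out(2)={4}
  fail(4) 'bab': from fail(3)=7 chase 'b': 7 ⇒ 8;  out={1}∪out(8)={1,4}
  fail(6) 'caa': from fail(5)=7 chase 'a': 7→0 ⇒ 7;  out={3}∪out(7)={3}

Text stream:
i=0 'c': node 0→1  ** P0@[0:0]
i=1 'a': node 1→5  ** P2@[0:1]
i=2 'a': node 5→6  ** P3@[0:2]
i=3 'a': node 6→7 (via fail)
i=4 'a': node 7→7 (via fail)
i=5 'b': node 7→8  ** P4@[4:5]
i=6 'c': node 8→1 (via fail)  ** P0@[6:6]
i=7 'b': node 1→2 (via fail)
i=8 'a': node 2→3
i=9 'a': node 3→7 (via fail)
i=10 'b': node 7→8  ** P4@[9:10]
i=11 'a': node 8→3 (via fail)
i=12 'b': node 3→4  ** P1@[10:12],P4@[11:12]
i=13 'a': node 4→3 (via fail)
i=14 'c': node 3→1 (via fail)  ** P0@[14:14]
i=15 'a': node 1→5  ** P2@[14:15]
i=16 'a': node 5→6  ** P3@[14:16]
i=17 'c': node 6→1 (via fail)  ** P0@[17:17]
i=18 'a': node 1→5  ** P2@[17:18]
i=19 'c': node 5→1 (via fail)  ** P0@[19:19]
i=20 'a': node 1→5  ** P2@[19:20]
i=21 'b': node 5→8 (via fail)  ** P4@[20:21]
i=22 'a': node 8→3 (via fail)
i=23 'b': node 3→4  ** P1@[21:23],P4@[22:23]
i=24 'c': node 4→1 (via fail)  ** P0@[24:24]
i=25 'a': node 1→5  ** P2@[24:25]
i=26 'c': node 5→1 (via fail)  ** P0@[26:26]
i=27 'c': node 1→1 (via fail)  ** P0@[27:27]
i=28 'a': node 1→5  ** P2@[27:28]
i=29 'b': node 5→8 (via fail)  ** P4@[28:29]
i=30 'a': node 8→3 (via fail)
i=31 'c': node 3→1 (via fail)  ** P0@[31:31]
i=32 'a': node 1→5  ** P2@[31:32]
i=33 'a': node 5→6  ** P3@[31:33]
i=34 'c': node 6→1 (via fail)  ** P0@[34:34]
i=35 'b': node 1→2 (via fail)

All matches (sorted): [[0,0],[1,2],[2,3],[5,4],[6,0],[10,4],[12,1],[12,4],[14,0],[15,2],[16,3],[17,0],[18,2],[19,0],[20,2],[21,4],[23,1],[23,4],[24,0],[25,2],[26,0],[27,0],[28,2],[29,4],[31,0],[32,2],[33,3],[34,0]]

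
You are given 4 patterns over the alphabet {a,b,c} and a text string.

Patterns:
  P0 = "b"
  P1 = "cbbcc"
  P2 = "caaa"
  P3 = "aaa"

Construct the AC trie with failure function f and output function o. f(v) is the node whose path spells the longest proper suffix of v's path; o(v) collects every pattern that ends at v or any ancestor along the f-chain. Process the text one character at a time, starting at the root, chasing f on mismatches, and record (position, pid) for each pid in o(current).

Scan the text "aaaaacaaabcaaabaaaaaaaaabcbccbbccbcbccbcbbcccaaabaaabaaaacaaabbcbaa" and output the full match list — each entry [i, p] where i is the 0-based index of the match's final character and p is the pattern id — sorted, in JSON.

Build automaton:
Trie nodes:
  0='ε' goto a→10 b→1 c→2
  1='b' goto ·  [P0 ends]
  2='c' goto a→7 b→3
  3='cb' goto b→4
  4='cbb' goto c→5
  5='cbbc' goto c→6
  6='cbbcc' goto ·  [P1 ends]
  7='ca' goto a→8
  8='caa' goto a→9
  9='caaa' goto ·  [P2 ends]
  10='a' goto a→11
  11='aa' goto a→12
  12='aaa' goto ·  [P3 ends]

Failure links (BFS by depth):
  n1('b'): parent n0 fail=0; on 'b' 0 → fail=0;  out {0}∪∅={0}
  n2('c'): parent n0 fail=0; on 'c' 0 → fail=0;  out ∅∪∅=∅
  n10('a'): parent n0 fail=0; on 'a' 0 → fail=0;  out ∅∪∅=∅
  n3('cb'): parent n2 fail=0; on 'b' 0 → fail=1;  out ∅∪{0}={0}
  n7('ca'): parent n2 fail=0; on 'a' 0 → fail=10;  out ∅∪∅=∅
  n11('aa'): parent n10 fail=0; on 'a' 0 → fail=10;  out ∅∪∅=∅
  n4('cbb'): parent n3 fail=1; on 'b' 1→0 → fail=1;  out ∅∪{0}={0}
  n8('caa'): parent n7 fail=10; on 'a' 10 → fail=11;  out ∅∪∅=∅
  n12('aaa'): parent n11 fail=10; on 'a' 10 → fail=11;  out {3}∪∅={3}
  n5('cbbc'): parent n4 fail=1; on 'c' 1→0 → fail=2;  out ∅∪∅=∅
  n9('caaa'): parent n8 fail=11; on 'a' 11 → fail=12;  out {2}∪{3}={2,3}
  n6('cbbcc'): parent n5 fail=2; on 'c' 2→0 → fail=2;  out {1}∪∅={1}

Run:
[0] read 'a'  n0⇒n10
[1] read 'a'  n10⇒n11
[2] read 'a'  n11⇒n12  → match P3@[0:2]
[3] read 'a'  n12⇒n12 (via fail)  → match P3@[1:3]
[4] read 'a'  n12⇒n12 (via fail)  → match P3@[2:4]
[5] read 'c'  n12⇒n2 (via fail)
[6] read 'a'  n2⇒n7
[7] read 'a'  n7⇒n8
[8] read 'a'  n8⇒n9  → match P2@[5:8],P3@[6:8]
[9] read 'b'  n9⇒n1 (via fail)  → match P0@[9:9]
[10] read 'c'  n1⇒n2 (via fail)
[11] read 'a'  n2⇒n7
[12] read 'a'  n7⇒n8
[13] read 'a'  n8⇒n9  → match P2@[10:13],P3@[11:13]
[14] read 'b'  n9⇒n1 (via fail)  → match P0@[14:14]
[15] read 'a'  n1⇒n10 (via fail)
[16] read 'a'  n10⇒n11
[17] read 'a'  n11⇒n12  → match P3@[15:17]
[18] read 'a'  n12⇒n12 (via fail)  → match P3@[16:18]
[19] read 'a'  n12⇒n12 (via fail)  → match P3@[17:19]
[20] read 'a'  n12⇒n12 (via fail)  → match P3@[18:20]
[21] read 'a'  n12⇒n12 (via fail)  → match P3@[19:21]
[22] read 'a'  n12⇒n12 (via fail)  → match P3@[20:22]
[23] read 'a'  n12⇒n12 (via fail)  → match P3@[21:23]
[24] read 'b'  n12⇒n1 (via fail)  → match P0@[24:24]
[25] read 'c'  n1⇒n2 (via fail)
[26] read 'b'  n2⇒n3  → match P0@[26:26]
[27] read 'c'  n3⇒n2 (via fail)
[28] read 'c'  n2⇒n2 (via fail)
[29] read 'b'  n2⇒n3  → match P0@[29:29]
[30] read 'b'  n3⇒n4  → match P0@[30:30]
[31] read 'c'  n4⇒n5
[32] read 'c'  n5⇒n6  → match P1@[28:32]
[33] read 'b'  n6⇒n3 (via fail)  → match P0@[33:33]
[34] read 'c'  n3⇒n2 (via fail)
[35] read 'b'  n2⇒n3  → match P0@[35:35]
[36] read 'c'  n3⇒n2 (via fail)
[37] read 'c'  n2⇒n2 (via fail)
[38] read 'b'  n2⇒n3  → match P0@[38:38]
[39] read 'c'  n3⇒n2 (via fail)
[40] read 'b'  n2⇒n3  → match P0@[40:40]
[41] read 'b'  n3⇒n4  → match P0@[41:41]
[42] read 'c'  n4⇒n5
[43] read 'c'  n5⇒n6  → match P1@[39:43]
[44] read 'c'  n6⇒n2 (via fail)
[45] read 'a'  n2⇒n7
[46] read 'a'  n7⇒n8
[47] read 'a'  n8⇒n9  → match P2@[44:47],P3@[45:47]
[48] read 'b'  n9⇒n1 (via fail)  → match P0@[48:48]
[49] read 'a'  n1⇒n10 (via fail)
[50] read 'a'  n10⇒n11
[51] read 'a'  n11⇒n12  → match P3@[49:51]
[52] read 'b'  n12⇒n1 (via fail)  → match P0@[52:52]
[53] read 'a'  n1⇒n10 (via fail)
[54] read 'a'  n10⇒n11
[55] read 'a'  n11⇒n12  → match P3@[53:55]
[56] read 'a'  n12⇒n12 (via fail)  → match P3@[54:56]
[57] read 'c'  n12⇒n2 (via fail)
[58] read 'a'  n2⇒n7
[59] read 'a'  n7⇒n8
[60] read 'a'  n8⇒n9  → match P2@[57:60],P3@[58:60]
[61] read 'b'  n9⇒n1 (via fail)  → match P0@[61:61]
[62] read 'b'  n1⇒n1 (via fail)  → match P0@[62:62]
[63] read 'c'  n1⇒n2 (via fail)
[64] read 'b'  n2⇒n3  → match P0@[64:64]
[65] read 'a'  n3⇒n10 (via fail)
[66] read 'a'  n10⇒n11

All matches (sorted): [[2,3],[3,3],[4,3],[8,2],[8,3],[9,0],[13,2],[13,3],[14,0],[17,3],[18,3],[19,3],[20,3],[21,3],[22,3],[23,3],[24,0],[26,0],[29,0],[30,0],[32,1],[33,0],[35,0],[38,0],[40,0],[41,0],[43,1],[47,2],[47,3],[48,0],[51,3],[52,0],[55,3],[56,3],[60,2],[60,3],[61,0],[62,0],[64,0]]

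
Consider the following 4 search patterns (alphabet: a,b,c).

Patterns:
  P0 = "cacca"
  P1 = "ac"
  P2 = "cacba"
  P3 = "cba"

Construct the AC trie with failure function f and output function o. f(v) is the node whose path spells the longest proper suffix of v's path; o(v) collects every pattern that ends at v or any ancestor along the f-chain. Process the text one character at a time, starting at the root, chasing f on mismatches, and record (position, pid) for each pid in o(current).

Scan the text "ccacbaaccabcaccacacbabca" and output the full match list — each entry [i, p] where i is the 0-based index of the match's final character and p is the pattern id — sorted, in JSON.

Build automaton:
Trie nodes:
  0='ε' goto a→6 c→1
  1='c' goto a→2 b→10
  2='ca' goto c→3
  3='cac' goto b→8 c→4
  4='cacc' goto a→5
  5='cacca' goto ·  ←P0
  6='a' goto c→7
  7='ac' goto ·  ←P1
  8='cacb' goto a→9
  9='cacba' goto ·  ←P2
  10='cb' goto a→11
  11='cba' goto ·  ←P3

Failure links (BFS by depth):
  fail(1) 'c': from fail(0)=0 chase 'c': 0 ⇒ 0;  out=∅∪out(0)=∅
  fail(6) 'a': from fail(0)=0 chase 'a': 0 ⇒ 0;  out=∅∪out(0)=∅
  fail(2) 'ca': from fail(1)=0 chase 'a': 0 ⇒ 6;  out=∅∪out(6)=∅
  fail(7) 'ac': from fail(6)=0 chase 'c': 0 ⇒ 1;  out={1}∪out(1)={1}
  fail(10) 'cb': from fail(1)=0 chase 'b': 0 ⇒ 0;  out=∅∪out(0)=∅
  fail(3) 'cac': from fail(2)=6 chase 'c': 6 ⇒ 7;  out=∅∪out(7)={1}
  fail(11) 'cba': from fail(10)=0 chase 'a': 0 ⇒ 6;  out={3}∪out(6)={3}
  fail(4) 'cacc': from fail(3)=7 chase 'c': 7→1→0 ⇒ 1;  out=∅∪out(1)=∅
  fail(8) 'cacb': from fail(3)=7 chase 'b': 7→1 ⇒ 10;  out=∅∪out(10)=∅
  fail(5) 'cacca': from fail(4)=1 chase 'a': 1 ⇒ 2;  out={0}∪out(2)={0}
  fail(9) 'cacba': from fail(8)=10 chase 'a': 10 ⇒ 11;  out={2}∪out(11)={2,3}

Scan:
[0] read 'c'  n0⇒n1
[1] read 'c'  n1⇒n1 (via fail)
[2] read 'a'  n1⇒n2
[3] read 'c'  n2⇒n3  → match P1@[2:3]
[4] read 'b'  n3⇒n8
[5] read 'a'  n8⇒n9  → match P2@[1:5],P3@[3:5]
[6] read 'a'  n9⇒n6 (via fail)
[7] read 'c'  n6⇒n7  → match P1@[6:7]
[8] read 'c'  n7⇒n1 (via fail)
[9] read 'a'  n1⇒n2
[10] read 'b'  n2⇒n0 (via fail)
[11] read 'c'  n0⇒n1
[12] read 'a'  n1⇒n2
[13] read 'c'  n2⇒n3  → match P1@[12:13]
[14] read 'c'  n3⇒n4
[15] read 'a'  n4⇒n5  → match P0@[11:15]
[16] read 'c'  n5⇒n3 (via fail)  → match P1@[15:16]
[17] read 'a'  n3⇒n2 (via fail)
[18] read 'c'  n2⇒n3  → match P1@[17:18]
[19] read 'b'  n3⇒n8
[20] read 'a'  n8⇒n9  → match P2@[16:20],P3@[18:20]
[21] read 'b'  n9⇒n0 (via fail)
[22] read 'c'  n0⇒n1
[23] read 'a'  n1⇒n2

All matches (sorted): [[3,1],[5,2],[5,3],[7,1],[13,1],[15,0],[16,1],[18,1],[20,2],[20,3]]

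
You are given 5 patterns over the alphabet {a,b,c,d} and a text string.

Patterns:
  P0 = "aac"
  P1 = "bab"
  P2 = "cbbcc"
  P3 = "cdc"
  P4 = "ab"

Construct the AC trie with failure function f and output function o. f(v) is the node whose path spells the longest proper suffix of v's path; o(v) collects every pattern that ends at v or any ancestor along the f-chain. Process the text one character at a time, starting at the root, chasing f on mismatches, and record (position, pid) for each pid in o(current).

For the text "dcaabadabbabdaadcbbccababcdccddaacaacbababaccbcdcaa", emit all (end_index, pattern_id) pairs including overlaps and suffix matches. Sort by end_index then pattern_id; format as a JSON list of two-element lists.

Build:
Trie (insert patterns):
  n0 'ε': a→1 b→4 c→7
  n1 'a': a→2 b→14
  n2 'aa': c→3
  n3 'aac': ·  ←P0
  n4 'b': a→5
  n5 'ba': b→6
  n6 'bab': ·  ←P1
  n7 'c': b→8 d→12
  n8 'cb': b→9
  n9 'cbb': c→10
  n10 'cbbc': c→11
  n11 'cbbcc': ·  ←P2
  n12 'cd': c→13
  n13 'cdc': ·  ←P3
  n14 'ab': ·  ←P4

BFS fail/out derivation:
  n1('a'): parent n0 fail=0; on 'a' 0 → fail=0;  out ∅∪∅=∅
  n4('b'): parent n0 fail=0; on 'b' 0 → fail=0;  out ∅∪∅=∅
  n7('c'): parent n0 fail=0; on 'c' 0 → fail=0;  out ∅∪∅=∅
  n2('aa'): parent n1 fail=0; on 'a' 0 → fail=1;  out ∅∪∅=∅
  n5('ba'): parent n4 fail=0; on 'a' 0 → fail=1;  out ∅∪∅=∅
  n8('cb'): parent n7 fail=0; on 'b' 0 → fail=4;  out ∅∪∅=∅
  n12('cd'): parent n7 fail=0; on 'd' 0 → fail=0;  out ∅∪∅=∅
  n14('ab'): parent n1 fail=0; on 'b' 0 → fail=4;  out {4}∪∅={4}
  n3('aac'): parent n2 fail=1; on 'c' 1→0 → fail=7;  out {0}∪∅={0}
  n6('bab'): parent n5 fail=1; on 'b' 1 → fail=14;  out {1}∪{4}={1,4}
  n9('cbb'): parent n8 fail=4; on 'b' 4→0 → fail=4;  out ∅∪∅=∅
  n13('cdc'): parent n12 fail=0; on 'c' 0 → fail=7;  out {3}∪∅={3}
  n10('cbbc'): parent n9 fail=4; on 'c' 4→0 → fail=7;  out ∅∪∅=∅
  n11('cbbcc'): parent n10 fail=7; on 'c' 7→0 → fail=7;  out {2}∪∅={2}

Text stream:
[0] read 'd'  n0⇒n0
[1] read 'c'  n0⇒n7
[2] read 'a'  n7⇒n1 (fail-walked)
[3] read 'a'  n1⇒n2
[4] read 'b'  n2⇒n14 (fail-walked)  emit P4@[3:4]
[5] read 'a'  n14⇒n5 (fail-walked)
[6] read 'd'  n5⇒n0 (fail-walked)
[7] read 'a'  n0⇒n1
[8] read 'b'  n1⇒n14  emit P4@[7:8]
[9] read 'b'  n14⇒n4 (fail-walked)
[10] read 'a'  n4⇒n5
[11] read 'b'  n5⇒n6  emit P1@[9:11],P4@[10:11]
[12] read 'd'  n6⇒n0 (fail-walked)
[13] read 'a'  n0⇒n1
[14] read 'a'  n1⇒n2
[15] read 'd'  n2⇒n0 (fail-walked)
[16] read 'c'  n0⇒n7
[17] read 'b'  n7⇒n8
[18] read 'b'  n8⇒n9
[19] read 'c'  n9⇒n10
[20] read 'c'  n10⇒n11  emit P2@[16:20]
[21] read 'a'  n11⇒n1 (fail-walked)
[22] read 'b'  n1⇒n14  emit P4@[21:22]
[23] read 'a'  n14⇒n5 (fail-walked)
[24] read 'b'  n5⇒n6  emit P1@[22:24],P4@[23:24]
[25] read 'c'  n6⇒n7 (fail-walked)
[26] read 'd'  n7⇒n12
[27] read 'c'  n12⇒n13  emit P3@[25:27]
[28] read 'c'  n13⇒n7 (fail-walked)
[29] read 'd'  n7⇒n12
[30] read 'd'  n12⇒n0 (fail-walked)
[31] read 'a'  n0⇒n1
[32] read 'a'  n1⇒n2
[33] read 'c'  n2⇒n3  emit P0@[31:33]
[34] read 'a'  n3⇒n1 (fail-walked)
[35] read 'a'  n1⇒n2
[36] read 'c'  n2⇒n3  emit P0@[34:36]
[37] read 'b'  n3⇒n8 (fail-walked)
[38] read 'a'  n8⇒n5 (fail-walked)
[39] read 'b'  n5⇒n6  emit P1@[37:39],P4@[38:39]
[40] read 'a'  n6⇒n5 (fail-walked)
[41] read 'b'  n5⇒n6  emit P1@[39:41],P4@[40:41]
[42] read 'a'  n6⇒n5 (fail-walked)
[43] read 'c'  n5⇒n7 (fail-walked)
[44] read 'c'  n7⇒n7 (fail-walked)
[45] read 'b'  n7⇒n8
[46] read 'c'  n8⇒n7 (fail-walked)
[47] read 'd'  n7⇒n12
[48] read 'c'  n12⇒n13  emit P3@[46:48]
[49] read 'a'  n13⇒n1 (fail-walked)
[50] read 'a'  n1⇒n2

Result: [[4,4],[8,4],[11,1],[11,4],[20,2],[22,4],[24,1],[24,4],[27,3],[33,0],[36,0],[39,1],[39,4],[41,1],[41,4],[48,3]]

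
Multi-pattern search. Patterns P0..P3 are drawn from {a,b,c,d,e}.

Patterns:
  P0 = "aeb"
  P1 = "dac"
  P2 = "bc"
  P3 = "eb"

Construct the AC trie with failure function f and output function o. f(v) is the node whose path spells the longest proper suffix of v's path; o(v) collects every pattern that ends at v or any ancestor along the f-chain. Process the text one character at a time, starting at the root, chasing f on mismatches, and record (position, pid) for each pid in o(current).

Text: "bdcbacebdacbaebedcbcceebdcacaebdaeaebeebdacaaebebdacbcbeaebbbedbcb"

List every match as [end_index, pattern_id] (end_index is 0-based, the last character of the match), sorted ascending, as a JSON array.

Build:
Trie nodes:
  n0 'ε': a→1 b→7 d→4 e→9
  n1 'a': e→2
  n2 'ae': b→3
  n3 'aeb': ·  [P0 ends]
  n4 'd': a→5
  n5 'da': c→6
  n6 'dac': ·  [P1 ends]
  n7 'b': c→8
  n8 'bc': ·  [P2 ends]
  n9 'e': b→10
  n10 'eb': ·  [P3 ends]

Failure links (BFS by depth):
  n1('a'): parent n0 fail=0; on 'a' 0 → fail=0;  out ∅∪∅=∅
  n4('d'): parent n0 fail=0; on 'd' 0 → fail=0;  out ∅∪∅=∅
  n7('b'): parent n0 fail=0; on 'b' 0 → fail=0;  out ∅∪∅=∅
  n9('e'): parent n0 fail=0; on 'e' 0 → fail=0;  out ∅∪∅=∅
  n2('ae'): parent n1 fail=0; on 'e' 0 → fail=9;  out ∅∪∅=∅
  n5('da'): parent n4 fail=0; on 'a' 0 → fail=1;  out ∅∪∅=∅
  n8('bc'): parent n7 fail=0; on 'c' 0 → fail=0;  out {2}∪∅={2}
  n10('eb'): parent n9 fail=0; on 'b' 0 → fail=7;  out {3}∪∅={3}
  n3('aeb'): parent n2 fail=9; on 'b' 9 → fail=10;  out {0}∪{3}={0,3}
  n6('dac'): parent n5 fail=1; on 'c' 1→0 → fail=0;  out {1}∪∅={1}

Run:
[0] read 'b'  n0⇒n7
[1] read 'd'  n7⇒n4 (via fail)
[2] read 'c'  n4⇒n0 (via fail)
[3] read 'b'  n0⇒n7
[4] read 'a'  n7⇒n1 (via fail)
[5] read 'c'  n1⇒n0 (via fail)
[6] read 'e'  n0⇒n9
[7] read 'b'  n9⇒n10  emit P3@[6:7]
[8] read 'd'  n10⇒n4 (via fail)
[9] read 'a'  n4⇒n5
[10] read 'c'  n5⇒n6  emit P1@[8:10]
[11] read 'b'  n6⇒n7 (via fail)
[12] read 'a'  n7⇒n1 (via fail)
[13] read 'e'  n1⇒n2
[14] read 'b'  n2⇒n3  emit P0@[12:14],P3@[13:14]
[15] read 'e'  n3⇒n9 (via fail)
[16] read 'd'  n9⇒n4 (via fail)
[17] read 'c'  n4⇒n0 (via fail)
[18] read 'b'  n0⇒n7
[19] read 'c'  n7⇒n8  emit P2@[18:19]
[20] read 'c'  n8⇒n0 (via fail)
[21] read 'e'  n0⇒n9
[22] read 'e'  n9⇒n9 (via fail)
[23] read 'b'  n9⇒n10  emit P3@[22:23]
[24] read 'd'  n10⇒n4 (via fail)
[25] read 'c'  n4⇒n0 (via fail)
[26] read 'a'  n0⇒n1
[27] read 'c'  n1⇒n0 (via fail)
[28] read 'a'  n0⇒n1
[29] read 'e'  n1⇒n2
[30] read 'b'  n2⇒n3  emit P0@[28:30],P3@[29:30]
[31] read 'd'  n3⇒n4 (via fail)
[32] read 'a'  n4⇒n5
[33] read 'e'  n5⇒n2 (via fail)
[34] read 'a'  n2⇒n1 (via fail)
[35] read 'e'  n1⇒n2
[36] read 'b'  n2⇒n3  emit P0@[34:36],P3@[35:36]
[37] read 'e'  n3⇒n9 (via fail)
[38] read 'e'  n9⇒n9 (via fail)
[39] read 'b'  n9⇒n10  emit P3@[38:39]
[40] read 'd'  n10⇒n4 (via fail)
[41] read 'a'  n4⇒n5
[42] read 'c'  n5⇒n6  emit P1@[40:42]
[43] read 'a'  n6⇒n1 (via fail)
[44] read 'a'  n1⇒n1 (via fail)
[45] read 'e'  n1⇒n2
[46] read 'b'  n2⇒n3  emit P0@[44:46],P3@[45:46]
[47] read 'e'  n3⇒n9 (via fail)
[48] read 'b'  n9⇒n10  emit P3@[47:48]
[49] read 'd'  n10⇒n4 (via fail)
[50] read 'a'  n4⇒n5
[51] read 'c'  n5⇒n6  emit P1@[49:51]
[52] read 'b'  n6⇒n7 (via fail)
[53] read 'c'  n7⇒n8  emit P2@[52:53]
[54] read 'b'  n8⇒n7 (via fail)
[55] read 'e'  n7⇒n9 (via fail)
[56] read 'a'  n9⇒n1 (via fail)
[57] read 'e'  n1⇒n2
[58] read 'b'  n2⇒n3  emit P0@[56:58],P3@[57:58]
[59] read 'b'  n3⇒n7 (via fail)
[60] read 'b'  n7⇒n7 (via fail)
[61] read 'e'  n7⇒n9 (via fail)
[62] read 'd'  n9⇒n4 (via fail)
[63] read 'b'  n4⇒n7 (via fail)
[64] read 'c'  n7⇒n8  emit P2@[63:64]
[65] read 'b'  n8⇒n7 (via fail)

Matches: [[7,3],[10,1],[14,0],[14,3],[19,2],[23,3],[30,0],[30,3],[36,0],[36,3],[39,3],[42,1],[46,0],[46,3],[48,3],[51,1],[53,2],[58,0],[58,3],[64,2]]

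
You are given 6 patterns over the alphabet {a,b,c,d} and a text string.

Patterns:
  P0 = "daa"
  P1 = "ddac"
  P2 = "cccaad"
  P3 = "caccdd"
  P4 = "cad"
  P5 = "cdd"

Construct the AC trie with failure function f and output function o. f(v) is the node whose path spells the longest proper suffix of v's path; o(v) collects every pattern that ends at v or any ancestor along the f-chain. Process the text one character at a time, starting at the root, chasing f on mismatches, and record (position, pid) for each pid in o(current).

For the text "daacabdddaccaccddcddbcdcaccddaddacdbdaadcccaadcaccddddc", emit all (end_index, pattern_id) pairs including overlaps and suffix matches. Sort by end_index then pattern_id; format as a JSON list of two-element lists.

Build automaton:
Trie (insert patterns):
  0='ε' goto c→7 d→1
  1='d' goto a→2 d→4
  2='da' goto a→3
  3='daa' goto ·  [P0 ends]
  4='dd' goto a→5
  5='dda' goto c→6
  6='ddac' goto ·  [P1 ends]
  7='c' goto a→13 c→8 d→19
  8='cc' goto c→9
  9='ccc' goto a→10
  10='ccca' goto a→11
  11='cccaa' goto d→12
  12='cccaad' goto ·  [P2 ends]
  13='ca' goto c→14 d→18
  14='cac' goto c→15
  15='cacc' goto d→16
  16='caccd' goto d→17
  17='caccdd' goto ·  [P3 ends]
  18='cad' goto ·  [P4 ends]
  19='cd' goto d→20
  20='cdd' goto ·  [P5 ends]

Failure links (BFS by depth):
  fail(1) 'd': from fail(0)=0 chase 'd': 0 ⇒ 0;  out=∅∪out(0)=∅
  fail(7) 'c': from fail(0)=0 chase 'c': 0 ⇒ 0;  out=∅∪out(0)=∅
  fail(2) 'da': from fail(1)=0 chase 'a': 0 ⇒ 0;  out=∅∪out(0)=∅
  fail(4) 'dd': from fail(1)=0 chase 'd': 0 ⇒ 1;  out=∅∪out(1)=∅
  fail(8) 'cc': from fail(7)=0 chase 'c': 0 ⇒ 7;  out=∅∪out(7)=∅
  fail(13) 'ca': from fail(7)=0 chase 'a': 0 ⇒ 0;  out=∅∪out(0)=∅
  fail(19) 'cd': from fail(7)=0 chase 'd': 0 ⇒ 1;  out=∅∪out(1)=∅
  fail(3) 'daa': from fail(2)=0 chase 'a': 0 ⇒ 0;  out={0}∪out(0)={0}
  fail(5) 'dda': from fail(4)=1 chase 'a': 1 ⇒ 2;  out=∅∪out(2)=∅
  fail(9) 'ccc': from fail(8)=7 chase 'c': 7 ⇒ 8;  out=∅∪out(8)=∅
  fail(14) 'cac': from fail(13)=0 chase 'c': 0 ⇒ 7;  out=∅∪out(7)=∅
  fail(18) 'cad': from fail(13)=0 chase 'd': 0 ⇒ 1;  out={4}∪out(1)={4}
  fail(20) 'cdd': from fail(19)=1 chase 'd': 1 ⇒ 4;  out={5}∪out(4)={5}
  fail(6) 'ddac': from fail(5)=2 chase 'c': 2→0 ⇒ 7;  out={1}∪out(7)={1}
  fail(10) 'ccca': from fail(9)=8 chase 'a': 8→7 ⇒ 13;  out=∅∪out(13)=∅
  fail(15) 'cacc': from fail(14)=7 chase 'c': 7 ⇒ 8;  out=∅∪out(8)=∅
  fail(11) 'cccaa': from fail(10)=13 chase 'a': 13→0 ⇒ 0;  out=∅∪out(0)=∅
  fail(16) 'caccd': from fail(15)=8 chase 'd': 8→7 ⇒ 19;  out=∅∪out(19)=∅
  fail(12) 'cccaad': from fail(11)=0 chase 'd': 0 ⇒ 1;  out={2}∪out(1)={2}
  fail(17) 'caccdd': from fail(16)=19 chase 'd': 19 ⇒ 20;  out={3}∪out(20)={3,5}

Scan:
i=0 'd': node 0→1
i=1 'a': node 1→2
i=2 'a': node 2→3  → match P0@[0:2]
i=3 'c': node 3→7 (via fail)
i=4 'a': node 7→13
i=5 'b': node 13→0 (via fail)
i=6 'd': node 0→1
i=7 'd': node 1→4
i=8 'd': node 4→4 (via fail)
i=9 'a': node 4→5
i=10 'c': node 5→6  → match P1@[7:10]
i=11 'c': node 6→8 (via fail)
i=12 'a': node 8→13 (via fail)
i=13 'c': node 13→14
i=14 'c': node 14→15
i=15 'd': node 15→16
i=16 'd': node 16→17  → match P3@[11:16],P5@[14:16]
i=17 'c': node 17→7 (via fail)
i=18 'd': node 7→19
i=19 'd': node 19→20  → match P5@[17:19]
i=20 'b': node 20→0 (via fail)
i=21 'c': node 0→7
i=22 'd': node 7→19
i=23 'c': node 19→7 (via fail)
i=24 'a': node 7→13
i=25 'c': node 13→14
i=26 'c': node 14→15
i=27 'd': node 15→16
i=28 'd': node 16→17  → match P3@[23:28],P5@[26:28]
i=29 'a': node 17→5 (via fail)
i=30 'd': node 5→1 (via fail)
i=31 'd': node 1→4
i=32 'a': node 4→5
i=33 'c': node 5→6  → match P1@[30:33]
i=34 'd': node 6→19 (via fail)
i=35 'b': node 19→0 (via fail)
i=36 'd': node 0→1
i=37 'a': node 1→2
i=38 'a': node 2→3  → match P0@[36:38]
i=39 'd': node 3→1 (via fail)
i=40 'c': node 1→7 (via fail)
i=41 'c': node 7→8
i=42 'c': node 8→9
i=43 'a': node 9→10
i=44 'a': node 10→11
i=45 'd': node 11→12  → match P2@[40:45]
i=46 'c': node 12→7 (via fail)
i=47 'a': node 7→13
i=48 'c': node 13→14
i=49 'c': node 14→15
i=50 'd': node 15→16
i=51 'd': node 16→17  → match P3@[46:51],P5@[49:51]
i=52 'd': node 17→4 (via fail)
i=53 'd': node 4→4 (via fail)
i=54 'c': node 4→7 (via fail)

Result: [[2,0],[10,1],[16,3],[16,5],[19,5],[28,3],[28,5],[33,1],[38,0],[45,2],[51,3],[51,5]]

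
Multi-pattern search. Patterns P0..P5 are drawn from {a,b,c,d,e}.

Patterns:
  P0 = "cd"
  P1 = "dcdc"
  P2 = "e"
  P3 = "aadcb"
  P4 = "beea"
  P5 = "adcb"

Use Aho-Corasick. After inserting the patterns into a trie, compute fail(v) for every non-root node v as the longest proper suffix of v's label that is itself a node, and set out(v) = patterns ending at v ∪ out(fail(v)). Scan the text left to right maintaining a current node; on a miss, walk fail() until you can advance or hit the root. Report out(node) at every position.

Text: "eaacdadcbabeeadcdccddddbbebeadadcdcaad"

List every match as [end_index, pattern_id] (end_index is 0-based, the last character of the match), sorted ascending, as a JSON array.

Construct AC machine:
Trie (insert patterns):
  n0 'ε': a→8 b→13 c→1 d→3 e→7
  n1 'c': d→2
  n2 'cd': ·  ←P0
  n3 'd': c→4
  n4 'dc': d→5
  n5 'dcd': c→6
  n6 'dcdc': ·  ←P1
  n7 'e': ·  ←P2
  n8 'a': a→9 d→17
  n9 'aa': d→10
  n10 'aad': c→11
  n11 'aadc': b→12
  n12 'aadcb': ·  ←P3
  n13 'b': e→14
  n14 'be': e→15
  n15 'bee': a→16
  n16 'beea': ·  ←P4
  n17 'ad': c→18
  n18 'adc': b→19
  n19 'adcb': ·  ←P5

BFS fail/out derivation:
  fail(1) 'c': from fail(0)=0 chase 'c': 0 ⇒ 0;  out=∅∪out(0)=∅
  fail(3) 'd': from fail(0)=0 chase 'd': 0 ⇒ 0;  out=∅∪out(0)=∅
  fail(7) 'e': from fail(0)=0 chase 'e': 0 ⇒ 0;  out={2}∪out(0)={2}
  fail(8) 'a': from fail(0)=0 chase 'a': 0 ⇒ 0;  out=∅∪out(0)=∅
  fail(13) 'b': from fail(0)=0 chase 'b': 0 ⇒ 0;  out=∅∪out(0)=∅
  fail(2) 'cd': from fail(1)=0 chase 'd': 0 ⇒ 3;  out={0}∪out(3)={0}
  fail(4) 'dc': from fail(3)=0 chase 'c': 0 ⇒ 1;  out=∅∪out(1)=∅
  fail(9) 'aa': from fail(8)=0 chase 'a': 0 ⇒ 8;  out=∅∪out(8)=∅
  fail(14) 'be': from fail(13)=0 chase 'e': 0 ⇒ 7;  out=∅∪out(7)={2}
  fail(17) 'ad': from fail(8)=0 chase 'd': 0 ⇒ 3;  out=∅∪out(3)=∅
  fail(5) 'dcd': from fail(4)=1 chase 'd': 1 ⇒ 2;  out=∅∪out(2)={0}
  fail(10) 'aad': from fail(9)=8 chase 'd': 8 ⇒ 17;  out=∅∪out(17)=∅
  fail(15) 'bee': from fail(14)=7 chase 'e': 7→0 ⇒ 7;  out=∅∪out(7)={2}
  fail(18) 'adc': from fail(17)=3 chase 'c': 3 ⇒ 4;  out=∅∪out(4)=∅
  fail(6) 'dcdc': from fail(5)=2 chase 'c': 2→3 ⇒ 4;  out={1}∪out(4)={1}
  fail(11) 'aadc': from fail(10)=17 chase 'c': 17 ⇒ 18;  out=∅∪out(18)=∅
  fail(16) 'beea': from fail(15)=7 chase 'a': 7→0 ⇒ 8;  out={4}∪out(8)={4}
  fail(19) 'adcb': from fail(18)=4 chase 'b': 4→1→0 ⇒ 13;  out={5}∪out(13)={5}
  fail(12) 'aadcb': from fail(11)=18 chase 'b': 18 ⇒ 19;  out={3}∪out(19)={3,5}

Text stream:
[0] read 'e'  n0⇒n7  ** P2@[0:0]
[1] read 'a'  n7⇒n8 (fail-walked)
[2] read 'a'  n8⇒n9
[3] read 'c'  n9⇒n1 (fail-walked)
[4] read 'd'  n1⇒n2  ** P0@[3:4]
[5] read 'a'  n2⇒n8 (fail-walked)
[6] read 'd'  n8⇒n17
[7] read 'c'  n17⇒n18
[8] read 'b'  n18⇒n19  ** P5@[5:8]
[9] read 'a'  n19⇒n8 (fail-walked)
[10] read 'b'  n8⇒n13 (fail-walked)
[11] read 'e'  n13⇒n14  ** P2@[11:11]
[12] read 'e'  n14⇒n15  ** P2@[12:12]
[13] read 'a'  n15⇒n16  ** P4@[10:13]
[14] read 'd'  n16⇒n17 (fail-walked)
[15] read 'c'  n17⇒n18
[16] read 'd'  n18⇒n5 (fail-walked)  ** P0@[15:16]
[17] read 'c'  n5⇒n6  ** P1@[14:17]
[18] read 'c'  n6⇒n1 (fail-walked)
[19] read 'd'  n1⇒n2  ** P0@[18:19]
[20] read 'd'  n2⇒n3 (fail-walked)
[21] read 'd'  n3⇒n3 (fail-walked)
[22] read 'd'  n3⇒n3 (fail-walked)
[23] read 'b'  n3⇒n13 (fail-walked)
[24] read 'b'  n13⇒n13 (fail-walked)
[25] read 'e'  n13⇒n14  ** P2@[25:25]
[26] read 'b'  n14⇒n13 (fail-walked)
[27] read 'e'  n13⇒n14  ** P2@[27:27]
[28] read 'a'  n14⇒n8 (fail-walked)
[29] read 'd'  n8⇒n17
[30] read 'a'  n17⇒n8 (fail-walked)
[31] read 'd'  n8⇒n17
[32] read 'c'  n17⇒n18
[33] read 'd'  n18⇒n5 (fail-walked)  ** P0@[32:33]
[34] read 'c'  n5⇒n6  ** P1@[31:34]
[35] read 'a'  n6⇒n8 (fail-walked)
[36] read 'a'  n8⇒n9
[37] read 'd'  n9⇒n10

All matches (sorted): [[0,2],[4,0],[8,5],[11,2],[12,2],[13,4],[16,0],[17,1],[19,0],[25,2],[27,2],[33,0],[34,1]]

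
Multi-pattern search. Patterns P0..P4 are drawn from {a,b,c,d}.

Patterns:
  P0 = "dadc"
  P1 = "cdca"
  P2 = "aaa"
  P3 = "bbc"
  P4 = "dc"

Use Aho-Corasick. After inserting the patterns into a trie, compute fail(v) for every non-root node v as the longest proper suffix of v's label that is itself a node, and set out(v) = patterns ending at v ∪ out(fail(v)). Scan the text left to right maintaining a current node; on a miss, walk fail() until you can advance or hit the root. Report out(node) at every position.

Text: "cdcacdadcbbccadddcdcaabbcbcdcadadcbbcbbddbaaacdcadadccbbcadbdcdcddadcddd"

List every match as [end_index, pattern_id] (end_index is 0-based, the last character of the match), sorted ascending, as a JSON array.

Construct AC machine:
Trie nodes:
  0='ε' goto a→9 b→12 c→5 d→1
  1='d' goto a→2 c→15
  2='da' goto d→3
  3='dad' goto c→4
  4='dadc' goto ·  [P0 ends]
  5='c' goto d→6
  6='cd' goto c→7
  7='cdc' goto a→8
  8='cdca' goto ·  [P1 ends]
  9='a' goto a→10
  10='aa' goto a→11
  11='aaa' goto ·  [P2 ends]
  12='b' goto b→13
  13='bb' goto c→14
  14='bbc' goto ·  [P3 ends]
  15='dc' goto ·  [P4 ends]

BFS fail/out derivation:
  n1('d'): parent n0 fail=0; on 'd' 0 → fail=0;  out ∅∪∅=∅
  n5('c'): parent n0 fail=0; on 'c' 0 → fail=0;  out ∅∪∅=∅
  n9('a'): parent n0 fail=0; on 'a' 0 → fail=0;  out ∅∪∅=∅
  n12('b'): parent n0 fail=0; on 'b' 0 → fail=0;  out ∅∪∅=∅
  n2('da'): parent n1 fail=0; on 'a' 0 → fail=9;  out ∅∪∅=∅
  n6('cd'): parent n5 fail=0; on 'd' 0 → fail=1;  out ∅∪∅=∅
  n10('aa'): parent n9 fail=0; on 'a' 0 → fail=9;  out ∅∪∅=∅
  n13('bb'): parent n12 fail=0; on 'b' 0 → fail=12;  out ∅∪∅=∅
  n15('dc'): parent n1 fail=0; on 'c' 0 → fail=5;  out {4}∪∅={4}
  n3('dad'): parent n2 fail=9; on 'd' 9→0 → fail=1;  out ∅∪∅=∅
  n7('cdc'): parent n6 fail=1; on 'c' 1 → fail=15;  out ∅∪{4}={4}
  n11('aaa'): parent n10 fail=9; on 'a' 9 → fail=10;  out {2}∪∅={2}
  n14('bbc'): parent n13 fail=12; on 'c' 12→0 → fail=5;  out {3}∪∅={3}
  n4('dadc'): parent n3 fail=1; on 'c' 1 → fail=15;  out {0}∪{4}={0,4}
  n8('cdca'): parent n7 fail=15; on 'a' 15→5→0 → fail=9;  out {1}∪∅={1}

Scan:
[0] read 'c'  n0⇒n5
[1] read 'd'  n5⇒n6
[2] read 'c'  n6⇒n7  ** P4@[1:2]
[3] read 'a'  n7⇒n8  ** P1@[0:3]
[4] read 'c'  n8⇒n5 (fail-walked)
[5] read 'd'  n5⇒n6
[6] read 'a'  n6⇒n2 (fail-walked)
[7] read 'd'  n2⇒n3
[8] read 'c'  n3⇒n4  ** P0@[5:8],P4@[7:8]
[9] read 'b'  n4⇒n12 (fail-walked)
[10] read 'b'  n12⇒n13
[11] read 'c'  n13⇒n14  ** P3@[9:11]
[12] read 'c'  n14⇒n5 (fail-walked)
[13] read 'a'  n5⇒n9 (fail-walked)
[14] read 'd'  n9⇒n1 (fail-walked)
[15] read 'd'  n1⇒n1 (fail-walked)
[16] read 'd'  n1⇒n1 (fail-walked)
[17] read 'c'  n1⇒n15  ** P4@[16:17]
[18] read 'd'  n15⇒n6 (fail-walked)
[19] read 'c'  n6⇒n7  ** P4@[18:19]
[20] read 'a'  n7⇒n8  ** P1@[17:20]
[21] read 'a'  n8⇒n10 (fail-walked)
[22] read 'b'  n10⇒n12 (fail-walked)
[23] read 'b'  n12⇒n13
[24] read 'c'  n13⇒n14  ** P3@[22:24]
[25] read 'b'  n14⇒n12 (fail-walked)
[26] read 'c'  n12⇒n5 (fail-walked)
[27] read 'd'  n5⇒n6
[28] read 'c'  n6⇒n7  ** P4@[27:28]
[29] read 'a'  n7⇒n8  ** P1@[26:29]
[30] read 'd'  n8⇒n1 (fail-walked)
[31] read 'a'  n1⇒n2
[32] read 'd'  n2⇒n3
[33] read 'c'  n3⇒n4  ** P0@[30:33],P4@[32:33]
[34] read 'b'  n4⇒n12 (fail-walked)
[35] read 'b'  n12⇒n13
[36] read 'c'  n13⇒n14  ** P3@[34:36]
[37] read 'b'  n14⇒n12 (fail-walked)
[38] read 'b'  n12⇒n13
[39] read 'd'  n13⇒n1 (fail-walked)
[40] read 'd'  n1⇒n1 (fail-walked)
[41] read 'b'  n1⇒n12 (fail-walked)
[42] read 'a'  n12⇒n9 (fail-walked)
[43] read 'a'  n9⇒n10
[44] read 'a'  n10⇒n11  ** P2@[42:44]
[45] read 'c'  n11⇒n5 (fail-walked)
[46] read 'd'  n5⇒n6
[47] read 'c'  n6⇒n7  ** P4@[46:47]
[48] read 'a'  n7⇒n8  ** P1@[45:48]
[49] read 'd'  n8⇒n1 (fail-walked)
[50] read 'a'  n1⇒n2
[51] read 'd'  n2⇒n3
[52] read 'c'  n3⇒n4  ** P0@[49:52],P4@[51:52]
[53] read 'c'  n4⇒n5 (fail-walked)
[54] read 'b'  n5⇒n12 (fail-walked)
[55] read 'b'  n12⇒n13
[56] read 'c'  n13⇒n14  ** P3@[54:56]
[57] read 'a'  n14⇒n9 (fail-walked)
[58] read 'd'  n9⇒n1 (fail-walked)
[59] read 'b'  n1⇒n12 (fail-walked)
[60] read 'd'  n12⇒n1 (fail-walked)
[61] read 'c'  n1⇒n15  ** P4@[60:61]
[62] read 'd'  n15⇒n6 (fail-walked)
[63] read 'c'  n6⇒n7  ** P4@[62:63]
[64] read 'd'  n7⇒n6 (fail-walked)
[65] read 'd'  n6⇒n1 (fail-walked)
[66] read 'a'  n1⇒n2
[67] read 'd'  n2⇒n3
[68] read 'c'  n3⇒n4  ** P0@[65:68],P4@[67:68]
[69] read 'd'  n4⇒n6 (fail-walked)
[70] read 'd'  n6⇒n1 (fail-walked)
[71] read 'd'  n1⇒n1 (fail-walked)

Matches: [[2,4],[3,1],[8,0],[8,4],[11,3],[17,4],[19,4],[20,1],[24,3],[28,4],[29,1],[33,0],[33,4],[36,3],[44,2],[47,4],[48,1],[52,0],[52,4],[56,3],[61,4],[63,4],[68,0],[68,4]]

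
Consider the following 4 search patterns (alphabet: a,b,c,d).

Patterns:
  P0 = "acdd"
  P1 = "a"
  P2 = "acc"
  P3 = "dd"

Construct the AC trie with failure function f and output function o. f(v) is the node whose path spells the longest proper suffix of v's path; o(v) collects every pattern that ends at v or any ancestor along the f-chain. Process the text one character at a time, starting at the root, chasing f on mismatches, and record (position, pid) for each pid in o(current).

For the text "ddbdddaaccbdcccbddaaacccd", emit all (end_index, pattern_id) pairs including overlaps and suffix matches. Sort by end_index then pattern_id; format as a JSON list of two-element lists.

Build:
Trie (insert patterns):
  n0 'ε': a→1 d→6
  n1 'a': c→2  ←P1
  n2 'ac': c→5 d→3
  n3 'acd': d→4
  n4 'acdd': ·  ←P0
  n5 'acc': ·  ←P2
  n6 'd': d→7
  n7 'dd': ·  ←P3

Failure links (BFS by depth):
  n1('a'): parent n0 fail=0; on 'a' 0 → fail=0;  out {1}∪∅={1}
  n6('d'): parent n0 fail=0; on 'd' 0 → fail=0;  out ∅∪∅=∅
  n2('ac'): parent n1 fail=0; on 'c' 0 → fail=0;  out ∅∪∅=∅
  n7('dd'): parent n6 fail=0; on 'd' 0 → fail=6;  out {3}∪∅={3}
  n3('acd'): parent n2 fail=0; on 'd' 0 → fail=6;  out ∅∪∅=∅
  n5('acc'): parent n2 fail=0; on 'c' 0 → fail=0;  out {2}∪∅={2}
  n4('acdd'): parent n3 fail=6; on 'd' 6 → fail=7;  out {0}∪{3}={0,3}

Run:
i=0 'd': node 0→6
i=1 'd': node 6→7  emit P3@[0:1]
i=2 'b': node 7→0 (fail-walked)
i=3 'd': node 0→6
i=4 'd': node 6→7  emit P3@[3:4]
i=5 'd': node 7→7 (fail-walked)  emit P3@[4:5]
i=6 'a': node 7→1 (fail-walked)  emit P1@[6:6]
i=7 'a': node 1→1 (fail-walked)  emit P1@[7:7]
i=8 'c': node 1→2
i=9 'c': node 2→5  emit P2@[7:9]
i=10 'b': node 5→0 (fail-walked)
i=11 'd': node 0→6
i=12 'c': node 6→0 (fail-walked)
i=13 'c': node 0→0
i=14 'c': node 0→0
i=15 'b': node 0→0
i=16 'd': node 0→6
i=17 'd': node 6→7  emit P3@[16:17]
i=18 'a': node 7→1 (fail-walked)  emit P1@[18:18]
i=19 'a': node 1→1 (fail-walked)  emit P1@[19:19]
i=20 'a': node 1→1 (fail-walked)  emit P1@[20:20]
i=21 'c': node 1→2
i=22 'c': node 2→5  emit P2@[20:22]
i=23 'c': node 5→0 (fail-walked)
i=24 'd': node 0→6

Matches: [[1,3],[4,3],[5,3],[6,1],[7,1],[9,2],[17,3],[18,1],[19,1],[20,1],[22,2]]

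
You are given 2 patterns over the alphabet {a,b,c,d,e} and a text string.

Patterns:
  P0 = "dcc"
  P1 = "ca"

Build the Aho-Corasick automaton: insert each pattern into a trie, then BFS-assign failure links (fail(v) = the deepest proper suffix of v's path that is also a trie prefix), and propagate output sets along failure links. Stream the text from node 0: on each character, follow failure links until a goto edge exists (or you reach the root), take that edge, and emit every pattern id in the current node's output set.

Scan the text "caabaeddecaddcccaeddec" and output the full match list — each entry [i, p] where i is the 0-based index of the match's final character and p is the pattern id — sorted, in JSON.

Build:
Trie (insert patterns):
  0='ε' goto c→4 d→1
  1='d' goto c→2
  2='dc' goto c→3
  3='dcc' goto ·  ←P0
  4='c' goto a→5
  5='ca' goto ·  ←P1

BFS fail/out derivation:
  fail(1) 'd': from fail(0)=0 chase 'd': 0 ⇒ 0;  out=∅∪out(0)=∅
  fail(4) 'c': from fail(0)=0 chase 'c': 0 ⇒ 0;  out=∅∪out(0)=∅
  fail(2) 'dc': from fail(1)=0 chase 'c': 0 ⇒ 4;  out=∅∪out(4)=∅
  fail(5) 'ca': from fail(4)=0 chase 'a': 0 ⇒ 0;  out={1}∪out(0)={1}
  fail(3) 'dcc': from fail(2)=4 chase 'c': 4→0 ⇒ 4;  out={0}∪out(4)={0}

Run:
i=0 'c': node 0→4
i=1 'a': node 4→5  ** P1@[0:1]
i=2 'a': node 5→0 (fail-walked)
i=3 'b': node 0→0
i=4 'a': node 0→0
i=5 'e': node 0→0
i=6 'd': node 0→1
i=7 'd': node 1→1 (fail-walked)
i=8 'e': node 1→0 (fail-walked)
i=9 'c': node 0→4
i=10 'a': node 4→5  ** P1@[9:10]
i=11 'd': node 5→1 (fail-walked)
i=12 'd': node 1→1 (fail-walked)
i=13 'c': node 1→2
i=14 'c': node 2→3  ** P0@[12:14]
i=15 'c': node 3→4 (fail-walked)
i=16 'a': node 4→5  ** P1@[15:16]
i=17 'e': node 5→0 (fail-walked)
i=18 'd': node 0→1
i=19 'd': node 1→1 (fail-walked)
i=20 'e': node 1→0 (fail-walked)
i=21 'c': node 0→4

Matches: [[1,1],[10,1],[14,0],[16,1]]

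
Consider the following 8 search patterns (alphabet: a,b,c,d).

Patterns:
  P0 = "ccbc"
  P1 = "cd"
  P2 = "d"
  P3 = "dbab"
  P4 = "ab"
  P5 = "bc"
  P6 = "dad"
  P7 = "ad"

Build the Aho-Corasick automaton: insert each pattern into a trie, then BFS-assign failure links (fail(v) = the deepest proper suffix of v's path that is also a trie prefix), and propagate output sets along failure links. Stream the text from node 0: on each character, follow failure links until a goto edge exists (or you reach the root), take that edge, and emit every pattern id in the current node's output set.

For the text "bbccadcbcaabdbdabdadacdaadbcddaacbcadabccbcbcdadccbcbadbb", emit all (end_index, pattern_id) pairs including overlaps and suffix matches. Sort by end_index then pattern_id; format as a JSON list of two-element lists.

Build:
Trie (insert patterns):
  n0 'ε': a→10 b→12 c→1 d→6
  n1 'c': c→2 d→5
  n2 'cc': b→3
  n3 'ccb': c→4
  n4 'ccbc': ·  [P0 ends]
  n5 'cd': ·  [P1 ends]
  n6 'd': a→14 b→7  [P2 ends]
  n7 'db': a→8
  n8 'dba': b→9
  n9 'dbab': ·  [P3 ends]
  n10 'a': b→11 d→16
  n11 'ab': ·  [P4 ends]
  n12 'b': c→13
  n13 'bc': ·  [P5 ends]
  n14 'da': d→15
  n15 'dad': ·  [P6 ends]
  n16 'ad': ·  [P7 ends]

BFS fail/out derivation:
  fail(1) 'c': from fail(0)=0 chase 'c': 0 ⇒ 0;  out=∅∪out(0)=∅
  fail(6) 'd': from fail(0)=0 chase 'd': 0 ⇒ 0;  out={2}∪out(0)={2}
  fail(10) 'a': from fail(0)=0 chase 'a': 0 ⇒ 0;  out=∅∪out(0)=∅
  fail(12) 'b': from fail(0)=0 chase 'b': 0 ⇒ 0;  out=∅∪out(0)=∅
  fail(2) 'cc': from fail(1)=0 chase 'c': 0 ⇒ 1;  out=∅∪out(1)=∅
  fail(5) 'cd': from fail(1)=0 chase 'd': 0 ⇒ 6;  out={1}∪out(6)={1,2}
  fail(7) 'db': from fail(6)=0 chase 'b': 0 ⇒ 12;  out=∅∪out(12)=∅
  fail(11) 'ab': from fail(10)=0 chase 'b': 0 ⇒ 12;  out={4}∪out(12)={4}
  fail(13) 'bc': from fail(12)=0 chase 'c': 0 ⇒ 1;  out={5}∪out(1)={5}
  fail(14) 'da': from fail(6)=0 chase 'a': 0 ⇒ 10;  out=∅∪out(10)=∅
  fail(16) 'ad': from fail(10)=0 chase 'd': 0 ⇒ 6;  out={7}∪out(6)={2,7}
  fail(3) 'ccb': from fail(2)=1 chase 'b': 1→0 ⇒ 12;  out=∅∪out(12)=∅
  fail(8) 'dba': from fail(7)=12 chase 'a': 12→0 ⇒ 10;  out=∅∪out(10)=∅
  fail(15) 'dad': from fail(14)=10 chase 'd': 10 ⇒ 16;  out={6}∪out(16)={2,6,7}
  fail(4) 'ccbc': from fail(3)=12 chase 'c': 12 ⇒ 13;  out={0}∪out(13)={0,5}
  fail(9) 'dbab': from fail(8)=10 chase 'b': 10 ⇒ 11;  out={3}∪out(11)={3,4}

Scan:
i=0 'b': node 0→12
i=1 'b': node 12→12 (fail-walked)
i=2 'c': node 12→13  ** P5@[1:2]
i=3 'c': node 13→2 (fail-walked)
i=4 'a': node 2→10 (fail-walked)
i=5 'd': node 10→16  ** P2@[5:5],P7@[4:5]
i=6 'c': node 16→1 (fail-walked)
i=7 'b': node 1→12 (fail-walked)
i=8 'c': node 12→13  ** P5@[7:8]
i=9 'a': node 13→10 (fail-walked)
i=10 'a': node 10→10 (fail-walked)
i=11 'b': node 10→11  ** P4@[10:11]
i=12 'd': node 11→6 (fail-walked)  ** P2@[12:12]
i=13 'b': node 6→7
i=14 'd': node 7→6 (fail-walked)  ** P2@[14:14]
i=15 'a': node 6→14
i=16 'b': node 14→11 (fail-walked)  ** P4@[15:16]
i=17 'd': node 11→6 (fail-walked)  ** P2@[17:17]
i=18 'a': node 6→14
i=19 'd': node 14→15  ** P2@[19:19],P6@[17:19],P7@[18:19]
i=20 'a': node 15→14 (fail-walked)
i=21 'c': node 14→1 (fail-walked)
i=22 'd': node 1→5  ** P1@[21:22],P2@[22:22]
i=23 'a': node 5→14 (fail-walked)
i=24 'a': node 14→10 (fail-walked)
i=25 'd': node 10→16  ** P2@[25:25],P7@[24:25]
i=26 'b': node 16→7 (fail-walked)
i=27 'c': node 7→13 (fail-walked)  ** P5@[26:27]
i=28 'd': node 13→5 (fail-walked)  ** P1@[27:28],P2@[28:28]
i=29 'd': node 5→6 (fail-walked)  ** P2@[29:29]
i=30 'a': node 6→14
i=31 'a': node 14→10 (fail-walked)
i=32 'c': node 10→1 (fail-walked)
i=33 'b': node 1→12 (fail-walked)
i=34 'c': node 12→13  ** P5@[33:34]
i=35 'a': node 13→10 (fail-walked)
i=36 'd': node 10→16  ** P2@[36:36],P7@[35:36]
i=37 'a': node 16→14 (fail-walked)
i=38 'b': node 14→11 (fail-walked)  ** P4@[37:38]
i=39 'c': node 11→13 (fail-walked)  ** P5@[38:39]
i=40 'c': node 13→2 (fail-walked)
i=41 'b': node 2→3
i=42 'c': node 3→4  ** P0@[39:42],P5@[41:42]
i=43 'b': node 4→12 (fail-walked)
i=44 'c': node 12→13  ** P5@[43:44]
i=45 'd': node 13→5 (fail-walked)  ** P1@[44:45],P2@[45:45]
i=46 'a': node 5→14 (fail-walked)
i=47 'd': node 14→15  ** P2@[47:47],P6@[45:47],P7@[46:47]
i=48 'c': node 15→1 (fail-walked)
i=49 'c': node 1→2
i=50 'b': node 2→3
i=51 'c': node 3→4  ** P0@[48:51],P5@[50:51]
i=52 'b': node 4→12 (fail-walked)
i=53 'a': node 12→10 (fail-walked)
i=54 'd': node 10→16  ** P2@[54:54],P7@[53:54]
i=55 'b': node 16→7 (fail-walked)
i=56 'b': node 7→12 (fail-walked)

Matches: [[2,5],[5,2],[5,7],[8,5],[11,4],[12,2],[14,2],[16,4],[17,2],[19,2],[19,6],[19,7],[22,1],[22,2],[25,2],[25,7],[27,5],[28,1],[28,2],[29,2],[34,5],[36,2],[36,7],[38,4],[39,5],[42,0],[42,5],[44,5],[45,1],[45,2],[47,2],[47,6],[47,7],[51,0],[51,5],[54,2],[54,7]]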